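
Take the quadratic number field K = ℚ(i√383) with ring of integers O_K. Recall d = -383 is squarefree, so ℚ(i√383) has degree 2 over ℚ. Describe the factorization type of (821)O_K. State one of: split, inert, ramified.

p splits

-383 mod 4 = 1, hence disc K = -383 and O_K = ℤ[(1+√-383)/2].
821 ∤ -383, so 821 is unramified.
Compute (-383/821) via Euler: 438^((821-1)/2) mod 821 = 1, so (-383/821) = 1.
Legendre symbol 1 ⇒ 821 is split.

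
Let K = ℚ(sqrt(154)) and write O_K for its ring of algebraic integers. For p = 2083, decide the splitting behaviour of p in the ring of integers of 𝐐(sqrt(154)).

p is inert

154 mod 4 = 2, hence disc K = 4·154 = 616 and O_K = ℤ[√154].
2083 ∤ 616, so 2083 is unramified.
Compute (154/2083) via Euler: 154^((2083-1)/2) mod 2083 = 2082, so (154/2083) = -1.
Legendre symbol -1 ⇒ 2083 is inert.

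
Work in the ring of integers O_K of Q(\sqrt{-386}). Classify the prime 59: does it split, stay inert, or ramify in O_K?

d = -386 ≡ 2 (mod 4), so O_K = ℤ[√-386] and disc(K) = 4d = -1544.
disc(K) = -1544 is not divisible by 59; 59 is unramified.
(-386/59) = 27^29 mod 59 = 1, giving Legendre symbol 1.
d is a quadratic residue mod p, hence 59 splits in O_K.

split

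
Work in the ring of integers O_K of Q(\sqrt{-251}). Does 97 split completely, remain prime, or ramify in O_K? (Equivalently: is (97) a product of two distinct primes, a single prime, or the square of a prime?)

-251 mod 4 = 1, hence disc K = -251 and O_K = ℤ[(1+√-251)/2].
97 ∤ -251, so 97 is unramified.
Euler's criterion: (-251)^48 mod 97 = 96. Thus (-251|97) = -1.
(-251/97) = -1, so 97 is inert.

p is inert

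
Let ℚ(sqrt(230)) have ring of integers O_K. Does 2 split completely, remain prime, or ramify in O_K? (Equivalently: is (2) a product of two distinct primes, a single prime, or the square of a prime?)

Since 230 ≢ 1 mod 4, the ring of integers is ℤ[√230] with discriminant 4·230 = 920.
Ramification test: 2 | 920. The prime 2 ramifies in K.

ramified — (2) = 𝔭²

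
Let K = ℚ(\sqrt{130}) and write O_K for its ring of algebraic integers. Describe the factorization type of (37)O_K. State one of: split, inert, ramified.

inert — (37) stays prime in O_K

d = 130 ≡ 2 (mod 4), so O_K = ℤ[√130] and disc(K) = 4d = 520.
37 ∤ 520, so 37 is unramified.
(130/37) = 19^18 mod 37 = 36, giving Legendre symbol -1.
Legendre symbol -1 ⇒ 37 is inert.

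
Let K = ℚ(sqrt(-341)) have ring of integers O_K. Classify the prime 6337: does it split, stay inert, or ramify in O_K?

-341 mod 4 = 3, hence disc K = 4·(-341) = -1364 and O_K = ℤ[√-341].
6337 ∤ -1364, so 6337 is unramified.
(-341/6337) = 5996^3168 mod 6337 = 6336, giving Legendre symbol -1.
Legendre symbol -1 ⇒ 6337 is inert.

6337 remains inert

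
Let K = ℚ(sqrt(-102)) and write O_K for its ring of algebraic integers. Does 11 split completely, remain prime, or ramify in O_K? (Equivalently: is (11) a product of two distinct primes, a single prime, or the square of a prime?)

11 remains inert

-102 mod 4 = 2, hence disc K = 4·(-102) = -408 and O_K = ℤ[√-102].
disc(K) = -408 is not divisible by 11; 11 is unramified.
Legendre symbol by Euler's criterion: (-102/11) ≡ (-102)^5 ≡ 10 (mod 11), i.e. (-102/11) = -1.
Legendre symbol -1 ⇒ 11 is inert.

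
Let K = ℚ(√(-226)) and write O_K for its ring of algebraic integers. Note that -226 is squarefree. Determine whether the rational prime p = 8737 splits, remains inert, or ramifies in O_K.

splits completely

Since -226 ≢ 1 mod 4, the ring of integers is ℤ[√-226] with discriminant 4·(-226) = -904.
disc(K) = -904 is not divisible by 8737; 8737 is unramified.
Euler's criterion: (-226)^4368 mod 8737 = 1. Thus (-226|8737) = 1.
Legendre symbol 1 ⇒ 8737 is split.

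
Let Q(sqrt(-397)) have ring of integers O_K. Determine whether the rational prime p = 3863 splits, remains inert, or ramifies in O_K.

d = -397 ≡ 3 (mod 4), so O_K = ℤ[√-397] and disc(K) = 4d = -1588.
Since gcd(3863, -1588) = 1 the prime 3863 does not ramify.
Legendre symbol by Euler's criterion: (-397/3863) ≡ (-397)^1931 ≡ 3862 (mod 3863), i.e. (-397/3863) = -1.
Legendre symbol -1 ⇒ 3863 is inert.

3863 remains inert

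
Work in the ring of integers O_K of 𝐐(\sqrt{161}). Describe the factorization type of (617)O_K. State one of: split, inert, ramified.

617 remains inert

Since 161 ≡ 1 mod 4, the ring of integers is ℤ[(1+√161)/2] with discriminant 161.
disc(K) = 161 is not divisible by 617; 617 is unramified.
Legendre symbol by Euler's criterion: (161/617) ≡ 161^308 ≡ 616 (mod 617), i.e. (161/617) = -1.
Legendre symbol -1 ⇒ 617 is inert.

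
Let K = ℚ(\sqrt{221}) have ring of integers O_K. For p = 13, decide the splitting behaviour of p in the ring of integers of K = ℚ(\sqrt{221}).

p ramifies

221 mod 4 = 1, hence disc K = 221 and O_K = ℤ[(1+√221)/2].
13 divides disc(K) = 221, so 13 ramifies.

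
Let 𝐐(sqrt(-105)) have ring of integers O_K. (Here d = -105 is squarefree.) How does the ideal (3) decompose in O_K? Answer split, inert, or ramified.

d = -105 ≡ 3 (mod 4), so O_K = ℤ[√-105] and disc(K) = 4d = -420.
Ramification test: 3 | -420. The prime 3 ramifies in K.

ramified — (3) = 𝔭²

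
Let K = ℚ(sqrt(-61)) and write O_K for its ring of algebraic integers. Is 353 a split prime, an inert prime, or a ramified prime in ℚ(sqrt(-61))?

Since -61 ≢ 1 mod 4, the ring of integers is ℤ[√-61] with discriminant 4·(-61) = -244.
Since gcd(353, -244) = 1 the prime 353 does not ramify.
Euler's criterion: (-61)^176 mod 353 = 1. Thus (-61|353) = 1.
d is a quadratic residue mod p, hence 353 splits in O_K.

splits completely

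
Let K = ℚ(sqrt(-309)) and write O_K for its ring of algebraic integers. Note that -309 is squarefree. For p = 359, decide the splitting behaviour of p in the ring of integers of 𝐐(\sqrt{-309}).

Since -309 ≢ 1 mod 4, the ring of integers is ℤ[√-309] with discriminant 4·(-309) = -1236.
Since gcd(359, -1236) = 1 the prime 359 does not ramify.
Legendre symbol by Euler's criterion: (-309/359) ≡ (-309)^179 ≡ 1 (mod 359), i.e. (-309/359) = 1.
Legendre symbol 1 ⇒ 359 is split.

splits completely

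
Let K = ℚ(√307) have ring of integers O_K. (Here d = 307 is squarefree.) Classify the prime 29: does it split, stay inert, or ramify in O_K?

inert — (29) stays prime in O_K

Since 307 ≢ 1 mod 4, the ring of integers is ℤ[√307] with discriminant 4·307 = 1228.
29 ∤ 1228, so 29 is unramified.
Legendre symbol by Euler's criterion: (307/29) ≡ 307^14 ≡ 28 (mod 29), i.e. (307/29) = -1.
Legendre symbol -1 ⇒ 29 is inert.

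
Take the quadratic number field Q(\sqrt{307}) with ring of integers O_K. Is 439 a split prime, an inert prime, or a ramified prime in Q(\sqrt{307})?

p splits

307 mod 4 = 3, hence disc K = 4·307 = 1228 and O_K = ℤ[√307].
439 ∤ 1228, so 439 is unramified.
Compute (307/439) via Euler: 307^((439-1)/2) mod 439 = 1, so (307/439) = 1.
(307/439) = 1, so 439 splits.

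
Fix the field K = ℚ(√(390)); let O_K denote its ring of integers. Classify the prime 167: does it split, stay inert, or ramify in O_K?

390 mod 4 = 2, hence disc K = 4·390 = 1560 and O_K = ℤ[√390].
Since gcd(167, 1560) = 1 the prime 167 does not ramify.
Legendre symbol by Euler's criterion: (390/167) ≡ 390^83 ≡ 1 (mod 167), i.e. (390/167) = 1.
(390/167) = 1, so 167 splits.

split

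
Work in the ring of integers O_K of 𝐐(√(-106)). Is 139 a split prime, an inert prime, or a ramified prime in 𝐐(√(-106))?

d = -106 ≡ 2 (mod 4), so O_K = ℤ[√-106] and disc(K) = 4d = -424.
139 ∤ -424, so 139 is unramified.
Compute (-106/139) via Euler: 33^((139-1)/2) mod 139 = 138, so (-106/139) = -1.
Legendre symbol -1 ⇒ 139 is inert.

inert — (139) stays prime in O_K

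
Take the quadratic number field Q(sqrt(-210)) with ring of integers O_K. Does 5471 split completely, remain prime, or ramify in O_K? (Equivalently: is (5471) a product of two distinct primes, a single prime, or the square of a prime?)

d = -210 ≡ 2 (mod 4), so O_K = ℤ[√-210] and disc(K) = 4d = -840.
5471 ∤ -840, so 5471 is unramified.
Euler's criterion: (-210)^2735 mod 5471 = 1. Thus (-210|5471) = 1.
Legendre symbol 1 ⇒ 5471 is split.

split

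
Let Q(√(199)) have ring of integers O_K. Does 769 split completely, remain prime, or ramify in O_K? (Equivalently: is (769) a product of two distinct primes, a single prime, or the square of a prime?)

split — (769) = 𝔭₁𝔭₂ with 𝔭₁ ≠ 𝔭₂

199 mod 4 = 3, hence disc K = 4·199 = 796 and O_K = ℤ[√199].
disc(K) = 796 is not divisible by 769; 769 is unramified.
(199/769) = 199^384 mod 769 = 1, giving Legendre symbol 1.
Legendre symbol 1 ⇒ 769 is split.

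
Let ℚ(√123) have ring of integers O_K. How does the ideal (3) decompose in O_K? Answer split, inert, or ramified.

ramifies in O_K

d = 123 ≡ 3 (mod 4), so O_K = ℤ[√123] and disc(K) = 4d = 492.
Ramification test: 3 | 492. The prime 3 ramifies in K.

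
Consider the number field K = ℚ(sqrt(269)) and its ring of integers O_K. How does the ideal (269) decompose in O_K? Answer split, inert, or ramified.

p ramifies

269 mod 4 = 1, hence disc K = 269 and O_K = ℤ[(1+√269)/2].
disc(K) = 269 = 269·1, so p = 269 is ramified.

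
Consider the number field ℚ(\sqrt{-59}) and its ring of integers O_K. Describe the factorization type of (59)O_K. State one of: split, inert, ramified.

-59 mod 4 = 1, hence disc K = -59 and O_K = ℤ[(1+√-59)/2].
59 divides disc(K) = -59, so 59 ramifies.

p ramifies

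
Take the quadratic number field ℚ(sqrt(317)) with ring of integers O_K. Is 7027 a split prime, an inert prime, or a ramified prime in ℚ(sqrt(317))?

splits completely

317 mod 4 = 1, hence disc K = 317 and O_K = ℤ[(1+√317)/2].
disc(K) = 317 is not divisible by 7027; 7027 is unramified.
Euler's criterion: 317^3513 mod 7027 = 1. Thus (317|7027) = 1.
d is a quadratic residue mod p, hence 7027 splits in O_K.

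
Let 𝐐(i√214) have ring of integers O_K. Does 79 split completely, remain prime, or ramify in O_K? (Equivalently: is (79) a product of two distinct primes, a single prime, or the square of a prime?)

p splits

d = -214 ≡ 2 (mod 4), so O_K = ℤ[√-214] and disc(K) = 4d = -856.
Since gcd(79, -856) = 1 the prime 79 does not ramify.
Legendre symbol by Euler's criterion: (-214/79) ≡ (-214)^39 ≡ 1 (mod 79), i.e. (-214/79) = 1.
Legendre symbol 1 ⇒ 79 is split.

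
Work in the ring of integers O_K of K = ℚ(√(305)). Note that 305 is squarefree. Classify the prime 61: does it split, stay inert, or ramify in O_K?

ramified

d = 305 ≡ 1 (mod 4), so O_K = ℤ[(1+√305)/2] and disc(K) = d = 305.
61 divides disc(K) = 305, so 61 ramifies.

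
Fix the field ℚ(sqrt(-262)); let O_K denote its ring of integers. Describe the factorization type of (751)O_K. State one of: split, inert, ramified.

Since -262 ≢ 1 mod 4, the ring of integers is ℤ[√-262] with discriminant 4·(-262) = -1048.
751 ∤ -1048, so 751 is unramified.
Legendre symbol by Euler's criterion: (-262/751) ≡ (-262)^375 ≡ 750 (mod 751), i.e. (-262/751) = -1.
Legendre symbol -1 ⇒ 751 is inert.

inert — (751) stays prime in O_K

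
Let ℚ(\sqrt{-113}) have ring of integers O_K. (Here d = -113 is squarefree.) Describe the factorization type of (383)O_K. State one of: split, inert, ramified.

383 remains inert

Since -113 ≢ 1 mod 4, the ring of integers is ℤ[√-113] with discriminant 4·(-113) = -452.
disc(K) = -452 is not divisible by 383; 383 is unramified.
Compute (-113/383) via Euler: 270^((383-1)/2) mod 383 = 382, so (-113/383) = -1.
(-113/383) = -1, so 383 is inert.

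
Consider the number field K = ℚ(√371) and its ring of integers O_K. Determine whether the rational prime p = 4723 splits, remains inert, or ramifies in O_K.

d = 371 ≡ 3 (mod 4), so O_K = ℤ[√371] and disc(K) = 4d = 1484.
disc(K) = 1484 is not divisible by 4723; 4723 is unramified.
(371/4723) = 371^2361 mod 4723 = 1, giving Legendre symbol 1.
d is a quadratic residue mod p, hence 4723 splits in O_K.

split — (4723) = 𝔭₁𝔭₂ with 𝔭₁ ≠ 𝔭₂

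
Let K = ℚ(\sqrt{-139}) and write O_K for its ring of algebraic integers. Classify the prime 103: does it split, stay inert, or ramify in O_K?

d = -139 ≡ 1 (mod 4), so O_K = ℤ[(1+√-139)/2] and disc(K) = d = -139.
disc(K) = -139 is not divisible by 103; 103 is unramified.
(-139/103) = 67^51 mod 103 = 102, giving Legendre symbol -1.
d is a non-residue mod p, hence 103 remains inert in O_K.

103 remains inert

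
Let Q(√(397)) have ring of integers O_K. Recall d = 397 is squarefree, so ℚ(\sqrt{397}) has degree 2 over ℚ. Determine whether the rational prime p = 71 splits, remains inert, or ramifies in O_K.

71 remains inert

397 mod 4 = 1, hence disc K = 397 and O_K = ℤ[(1+√397)/2].
71 ∤ 397, so 71 is unramified.
Euler's criterion: 397^35 mod 71 = 70. Thus (397|71) = -1.
(397/71) = -1, so 71 is inert.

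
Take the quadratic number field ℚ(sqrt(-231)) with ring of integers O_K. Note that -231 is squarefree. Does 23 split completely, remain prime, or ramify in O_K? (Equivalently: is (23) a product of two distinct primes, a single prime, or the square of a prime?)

remains prime (inert)

Since -231 ≡ 1 mod 4, the ring of integers is ℤ[(1+√-231)/2] with discriminant -231.
disc(K) = -231 is not divisible by 23; 23 is unramified.
(-231/23) = 22^11 mod 23 = 22, giving Legendre symbol -1.
d is a non-residue mod p, hence 23 remains inert in O_K.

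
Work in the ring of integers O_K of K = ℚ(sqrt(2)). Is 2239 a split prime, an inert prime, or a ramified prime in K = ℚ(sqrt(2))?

d = 2 ≡ 2 (mod 4), so O_K = ℤ[√2] and disc(K) = 4d = 8.
2239 ∤ 8, so 2239 is unramified.
Compute (2/2239) via Euler: 2^((2239-1)/2) mod 2239 = 1, so (2/2239) = 1.
d is a quadratic residue mod p, hence 2239 splits in O_K.

split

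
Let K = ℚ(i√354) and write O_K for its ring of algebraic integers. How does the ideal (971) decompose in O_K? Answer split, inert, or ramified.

d = -354 ≡ 2 (mod 4), so O_K = ℤ[√-354] and disc(K) = 4d = -1416.
disc(K) = -1416 is not divisible by 971; 971 is unramified.
Euler's criterion: (-354)^485 mod 971 = 970. Thus (-354|971) = -1.
(-354/971) = -1, so 971 is inert.

remains prime (inert)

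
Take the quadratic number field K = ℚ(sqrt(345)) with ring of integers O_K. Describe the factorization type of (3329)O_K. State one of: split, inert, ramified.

splits completely

d = 345 ≡ 1 (mod 4), so O_K = ℤ[(1+√345)/2] and disc(K) = d = 345.
disc(K) = 345 is not divisible by 3329; 3329 is unramified.
Legendre symbol by Euler's criterion: (345/3329) ≡ 345^1664 ≡ 1 (mod 3329), i.e. (345/3329) = 1.
(345/3329) = 1, so 3329 splits.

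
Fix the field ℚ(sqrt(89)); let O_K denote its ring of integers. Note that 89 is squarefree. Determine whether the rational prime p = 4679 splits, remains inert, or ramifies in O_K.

89 mod 4 = 1, hence disc K = 89 and O_K = ℤ[(1+√89)/2].
disc(K) = 89 is not divisible by 4679; 4679 is unramified.
Compute (89/4679) via Euler: 89^((4679-1)/2) mod 4679 = 4678, so (89/4679) = -1.
d is a non-residue mod p, hence 4679 remains inert in O_K.

inert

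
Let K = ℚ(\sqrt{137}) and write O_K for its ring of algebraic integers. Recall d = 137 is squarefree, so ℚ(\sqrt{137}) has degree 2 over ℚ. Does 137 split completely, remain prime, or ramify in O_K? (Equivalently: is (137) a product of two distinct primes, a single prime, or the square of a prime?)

d = 137 ≡ 1 (mod 4), so O_K = ℤ[(1+√137)/2] and disc(K) = d = 137.
137 divides disc(K) = 137, so 137 ramifies.

p ramifies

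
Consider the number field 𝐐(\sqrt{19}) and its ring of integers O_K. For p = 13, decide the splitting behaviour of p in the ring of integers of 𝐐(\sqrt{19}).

Since 19 ≢ 1 mod 4, the ring of integers is ℤ[√19] with discriminant 4·19 = 76.
13 ∤ 76, so 13 is unramified.
Euler's criterion: 19^6 mod 13 = 12. Thus (19|13) = -1.
(19/13) = -1, so 13 is inert.

13 remains inert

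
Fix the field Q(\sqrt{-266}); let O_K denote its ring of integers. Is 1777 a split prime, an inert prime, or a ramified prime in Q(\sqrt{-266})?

p splits

-266 mod 4 = 2, hence disc K = 4·(-266) = -1064 and O_K = ℤ[√-266].
Since gcd(1777, -1064) = 1 the prime 1777 does not ramify.
Legendre symbol by Euler's criterion: (-266/1777) ≡ (-266)^888 ≡ 1 (mod 1777), i.e. (-266/1777) = 1.
(-266/1777) = 1, so 1777 splits.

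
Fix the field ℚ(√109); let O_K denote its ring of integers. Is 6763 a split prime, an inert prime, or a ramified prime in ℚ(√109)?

split — (6763) = 𝔭₁𝔭₂ with 𝔭₁ ≠ 𝔭₂

d = 109 ≡ 1 (mod 4), so O_K = ℤ[(1+√109)/2] and disc(K) = d = 109.
6763 ∤ 109, so 6763 is unramified.
(109/6763) = 109^3381 mod 6763 = 1, giving Legendre symbol 1.
Legendre symbol 1 ⇒ 6763 is split.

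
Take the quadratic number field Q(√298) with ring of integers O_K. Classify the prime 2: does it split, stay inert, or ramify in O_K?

ramified — (2) = 𝔭²

Since 298 ≢ 1 mod 4, the ring of integers is ℤ[√298] with discriminant 4·298 = 1192.
disc(K) = 1192 = 2·596, so p = 2 is ramified.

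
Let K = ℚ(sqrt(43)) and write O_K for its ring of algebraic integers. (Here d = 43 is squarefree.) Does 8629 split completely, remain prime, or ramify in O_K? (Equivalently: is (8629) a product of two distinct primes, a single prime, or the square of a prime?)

inert — (8629) stays prime in O_K

Since 43 ≢ 1 mod 4, the ring of integers is ℤ[√43] with discriminant 4·43 = 172.
disc(K) = 172 is not divisible by 8629; 8629 is unramified.
Compute (43/8629) via Euler: 43^((8629-1)/2) mod 8629 = 8628, so (43/8629) = -1.
Legendre symbol -1 ⇒ 8629 is inert.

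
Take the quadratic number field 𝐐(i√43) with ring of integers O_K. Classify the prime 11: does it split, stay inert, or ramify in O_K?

d = -43 ≡ 1 (mod 4), so O_K = ℤ[(1+√-43)/2] and disc(K) = d = -43.
11 ∤ -43, so 11 is unramified.
Euler's criterion: (-43)^5 mod 11 = 1. Thus (-43|11) = 1.
(-43/11) = 1, so 11 splits.

splits completely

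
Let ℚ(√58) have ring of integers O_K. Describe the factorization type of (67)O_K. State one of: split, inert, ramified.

inert

Since 58 ≢ 1 mod 4, the ring of integers is ℤ[√58] with discriminant 4·58 = 232.
67 ∤ 232, so 67 is unramified.
Euler's criterion: 58^33 mod 67 = 66. Thus (58|67) = -1.
(58/67) = -1, so 67 is inert.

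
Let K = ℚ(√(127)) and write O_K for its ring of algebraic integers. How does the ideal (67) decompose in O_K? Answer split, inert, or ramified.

p splits

d = 127 ≡ 3 (mod 4), so O_K = ℤ[√127] and disc(K) = 4d = 508.
disc(K) = 508 is not divisible by 67; 67 is unramified.
(127/67) = 60^33 mod 67 = 1, giving Legendre symbol 1.
d is a quadratic residue mod p, hence 67 splits in O_K.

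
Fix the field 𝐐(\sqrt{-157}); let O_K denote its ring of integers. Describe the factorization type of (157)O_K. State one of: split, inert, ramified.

-157 mod 4 = 3, hence disc K = 4·(-157) = -628 and O_K = ℤ[√-157].
disc(K) = -628 = 157·(-4), so p = 157 is ramified.

ramified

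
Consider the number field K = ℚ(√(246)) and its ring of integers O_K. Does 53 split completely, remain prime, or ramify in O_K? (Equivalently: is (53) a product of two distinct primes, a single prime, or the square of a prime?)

53 remains inert

246 mod 4 = 2, hence disc K = 4·246 = 984 and O_K = ℤ[√246].
Since gcd(53, 984) = 1 the prime 53 does not ramify.
Euler's criterion: 246^26 mod 53 = 52. Thus (246|53) = -1.
(246/53) = -1, so 53 is inert.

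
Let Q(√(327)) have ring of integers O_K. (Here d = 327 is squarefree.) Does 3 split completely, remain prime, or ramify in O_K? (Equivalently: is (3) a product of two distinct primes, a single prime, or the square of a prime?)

ramified — (3) = 𝔭²

327 mod 4 = 3, hence disc K = 4·327 = 1308 and O_K = ℤ[√327].
disc(K) = 1308 = 3·436, so p = 3 is ramified.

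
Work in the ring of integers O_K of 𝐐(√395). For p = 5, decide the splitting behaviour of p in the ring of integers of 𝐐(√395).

p ramifies

d = 395 ≡ 3 (mod 4), so O_K = ℤ[√395] and disc(K) = 4d = 1580.
Ramification test: 5 | 1580. The prime 5 ramifies in K.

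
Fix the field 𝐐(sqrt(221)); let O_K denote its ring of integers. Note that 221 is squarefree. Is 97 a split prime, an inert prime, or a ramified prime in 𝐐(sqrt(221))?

97 splits in O_K

d = 221 ≡ 1 (mod 4), so O_K = ℤ[(1+√221)/2] and disc(K) = d = 221.
97 ∤ 221, so 97 is unramified.
Legendre symbol by Euler's criterion: (221/97) ≡ 221^48 ≡ 1 (mod 97), i.e. (221/97) = 1.
Legendre symbol 1 ⇒ 97 is split.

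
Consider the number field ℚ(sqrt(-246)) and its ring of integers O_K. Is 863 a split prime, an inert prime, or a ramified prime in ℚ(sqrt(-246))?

p is inert

d = -246 ≡ 2 (mod 4), so O_K = ℤ[√-246] and disc(K) = 4d = -984.
863 ∤ -984, so 863 is unramified.
Legendre symbol by Euler's criterion: (-246/863) ≡ (-246)^431 ≡ 862 (mod 863), i.e. (-246/863) = -1.
(-246/863) = -1, so 863 is inert.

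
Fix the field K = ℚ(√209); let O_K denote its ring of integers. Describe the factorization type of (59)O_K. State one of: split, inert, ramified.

inert — (59) stays prime in O_K

Since 209 ≡ 1 mod 4, the ring of integers is ℤ[(1+√209)/2] with discriminant 209.
disc(K) = 209 is not divisible by 59; 59 is unramified.
Legendre symbol by Euler's criterion: (209/59) ≡ 209^29 ≡ 58 (mod 59), i.e. (209/59) = -1.
(209/59) = -1, so 59 is inert.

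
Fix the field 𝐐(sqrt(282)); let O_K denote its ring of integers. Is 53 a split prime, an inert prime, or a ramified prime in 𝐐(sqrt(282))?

282 mod 4 = 2, hence disc K = 4·282 = 1128 and O_K = ℤ[√282].
Since gcd(53, 1128) = 1 the prime 53 does not ramify.
Compute (282/53) via Euler: 17^((53-1)/2) mod 53 = 1, so (282/53) = 1.
(282/53) = 1, so 53 splits.

53 splits in O_K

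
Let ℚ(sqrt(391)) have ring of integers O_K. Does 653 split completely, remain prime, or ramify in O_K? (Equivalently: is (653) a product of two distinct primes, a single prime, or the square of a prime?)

d = 391 ≡ 3 (mod 4), so O_K = ℤ[√391] and disc(K) = 4d = 1564.
disc(K) = 1564 is not divisible by 653; 653 is unramified.
Compute (391/653) via Euler: 391^((653-1)/2) mod 653 = 652, so (391/653) = -1.
(391/653) = -1, so 653 is inert.

inert — (653) stays prime in O_K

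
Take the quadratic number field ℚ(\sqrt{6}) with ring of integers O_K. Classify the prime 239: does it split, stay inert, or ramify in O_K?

Since 6 ≢ 1 mod 4, the ring of integers is ℤ[√6] with discriminant 4·6 = 24.
239 ∤ 24, so 239 is unramified.
Euler's criterion: 6^119 mod 239 = 1. Thus (6|239) = 1.
d is a quadratic residue mod p, hence 239 splits in O_K.

239 splits in O_K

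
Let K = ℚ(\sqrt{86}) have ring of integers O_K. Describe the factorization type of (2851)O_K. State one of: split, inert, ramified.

splits completely

d = 86 ≡ 2 (mod 4), so O_K = ℤ[√86] and disc(K) = 4d = 344.
disc(K) = 344 is not divisible by 2851; 2851 is unramified.
(86/2851) = 86^1425 mod 2851 = 1, giving Legendre symbol 1.
(86/2851) = 1, so 2851 splits.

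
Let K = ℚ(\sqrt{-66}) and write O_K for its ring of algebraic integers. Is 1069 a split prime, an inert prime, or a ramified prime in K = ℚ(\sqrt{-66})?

split — (1069) = 𝔭₁𝔭₂ with 𝔭₁ ≠ 𝔭₂

d = -66 ≡ 2 (mod 4), so O_K = ℤ[√-66] and disc(K) = 4d = -264.
1069 ∤ -264, so 1069 is unramified.
(-66/1069) = 1003^534 mod 1069 = 1, giving Legendre symbol 1.
d is a quadratic residue mod p, hence 1069 splits in O_K.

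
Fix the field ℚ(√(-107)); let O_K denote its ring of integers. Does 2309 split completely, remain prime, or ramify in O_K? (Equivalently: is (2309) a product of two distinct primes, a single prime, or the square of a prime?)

2309 splits in O_K

d = -107 ≡ 1 (mod 4), so O_K = ℤ[(1+√-107)/2] and disc(K) = d = -107.
Since gcd(2309, -107) = 1 the prime 2309 does not ramify.
Legendre symbol by Euler's criterion: (-107/2309) ≡ (-107)^1154 ≡ 1 (mod 2309), i.e. (-107/2309) = 1.
d is a quadratic residue mod p, hence 2309 splits in O_K.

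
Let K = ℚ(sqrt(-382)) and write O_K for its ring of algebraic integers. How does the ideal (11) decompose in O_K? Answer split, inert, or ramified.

d = -382 ≡ 2 (mod 4), so O_K = ℤ[√-382] and disc(K) = 4d = -1528.
11 ∤ -1528, so 11 is unramified.
Compute (-382/11) via Euler: 3^((11-1)/2) mod 11 = 1, so (-382/11) = 1.
d is a quadratic residue mod p, hence 11 splits in O_K.

split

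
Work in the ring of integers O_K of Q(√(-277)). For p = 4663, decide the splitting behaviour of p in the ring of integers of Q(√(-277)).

split — (4663) = 𝔭₁𝔭₂ with 𝔭₁ ≠ 𝔭₂

-277 mod 4 = 3, hence disc K = 4·(-277) = -1108 and O_K = ℤ[√-277].
disc(K) = -1108 is not divisible by 4663; 4663 is unramified.
(-277/4663) = 4386^2331 mod 4663 = 1, giving Legendre symbol 1.
d is a quadratic residue mod p, hence 4663 splits in O_K.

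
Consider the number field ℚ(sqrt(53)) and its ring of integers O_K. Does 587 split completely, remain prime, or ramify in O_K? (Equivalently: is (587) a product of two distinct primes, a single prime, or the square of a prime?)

53 mod 4 = 1, hence disc K = 53 and O_K = ℤ[(1+√53)/2].
587 ∤ 53, so 587 is unramified.
(53/587) = 53^293 mod 587 = 1, giving Legendre symbol 1.
Legendre symbol 1 ⇒ 587 is split.

split — (587) = 𝔭₁𝔭₂ with 𝔭₁ ≠ 𝔭₂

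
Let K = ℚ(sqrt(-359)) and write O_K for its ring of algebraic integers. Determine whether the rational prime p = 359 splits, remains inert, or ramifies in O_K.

ramified

d = -359 ≡ 1 (mod 4), so O_K = ℤ[(1+√-359)/2] and disc(K) = d = -359.
disc(K) = -359 = 359·(-1), so p = 359 is ramified.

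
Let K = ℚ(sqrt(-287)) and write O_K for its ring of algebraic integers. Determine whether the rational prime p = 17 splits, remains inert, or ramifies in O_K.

d = -287 ≡ 1 (mod 4), so O_K = ℤ[(1+√-287)/2] and disc(K) = d = -287.
17 ∤ -287, so 17 is unramified.
Euler's criterion: (-287)^8 mod 17 = 1. Thus (-287|17) = 1.
d is a quadratic residue mod p, hence 17 splits in O_K.

splits completely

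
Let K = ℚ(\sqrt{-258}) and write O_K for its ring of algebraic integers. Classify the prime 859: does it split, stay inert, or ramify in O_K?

d = -258 ≡ 2 (mod 4), so O_K = ℤ[√-258] and disc(K) = 4d = -1032.
Since gcd(859, -1032) = 1 the prime 859 does not ramify.
(-258/859) = 601^429 mod 859 = 858, giving Legendre symbol -1.
(-258/859) = -1, so 859 is inert.

remains prime (inert)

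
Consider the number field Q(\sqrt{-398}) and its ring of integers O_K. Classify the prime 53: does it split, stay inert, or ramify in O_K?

inert — (53) stays prime in O_K

Since -398 ≢ 1 mod 4, the ring of integers is ℤ[√-398] with discriminant 4·(-398) = -1592.
disc(K) = -1592 is not divisible by 53; 53 is unramified.
Euler's criterion: (-398)^26 mod 53 = 52. Thus (-398|53) = -1.
Legendre symbol -1 ⇒ 53 is inert.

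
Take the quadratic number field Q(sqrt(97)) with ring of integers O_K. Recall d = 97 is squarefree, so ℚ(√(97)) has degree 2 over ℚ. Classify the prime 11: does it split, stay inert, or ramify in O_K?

p splits

Since 97 ≡ 1 mod 4, the ring of integers is ℤ[(1+√97)/2] with discriminant 97.
disc(K) = 97 is not divisible by 11; 11 is unramified.
Compute (97/11) via Euler: 9^((11-1)/2) mod 11 = 1, so (97/11) = 1.
Legendre symbol 1 ⇒ 11 is split.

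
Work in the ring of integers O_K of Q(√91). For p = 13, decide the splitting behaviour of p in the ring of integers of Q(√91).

p ramifies

Since 91 ≢ 1 mod 4, the ring of integers is ℤ[√91] with discriminant 4·91 = 364.
Ramification test: 13 | 364. The prime 13 ramifies in K.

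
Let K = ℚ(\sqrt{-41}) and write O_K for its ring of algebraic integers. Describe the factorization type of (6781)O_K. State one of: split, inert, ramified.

splits completely

d = -41 ≡ 3 (mod 4), so O_K = ℤ[√-41] and disc(K) = 4d = -164.
Since gcd(6781, -164) = 1 the prime 6781 does not ramify.
Compute (-41/6781) via Euler: 6740^((6781-1)/2) mod 6781 = 1, so (-41/6781) = 1.
(-41/6781) = 1, so 6781 splits.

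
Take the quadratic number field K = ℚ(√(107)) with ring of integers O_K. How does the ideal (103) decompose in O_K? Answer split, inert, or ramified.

Since 107 ≢ 1 mod 4, the ring of integers is ℤ[√107] with discriminant 4·107 = 428.
Since gcd(103, 428) = 1 the prime 103 does not ramify.
Compute (107/103) via Euler: 4^((103-1)/2) mod 103 = 1, so (107/103) = 1.
d is a quadratic residue mod p, hence 103 splits in O_K.

splits completely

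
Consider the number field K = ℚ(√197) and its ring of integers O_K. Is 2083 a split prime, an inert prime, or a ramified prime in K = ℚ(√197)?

Since 197 ≡ 1 mod 4, the ring of integers is ℤ[(1+√197)/2] with discriminant 197.
Since gcd(2083, 197) = 1 the prime 2083 does not ramify.
Euler's criterion: 197^1041 mod 2083 = 2082. Thus (197|2083) = -1.
d is a non-residue mod p, hence 2083 remains inert in O_K.

inert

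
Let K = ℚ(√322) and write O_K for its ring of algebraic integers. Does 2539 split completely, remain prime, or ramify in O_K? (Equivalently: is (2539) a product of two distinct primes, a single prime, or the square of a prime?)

322 mod 4 = 2, hence disc K = 4·322 = 1288 and O_K = ℤ[√322].
2539 ∤ 1288, so 2539 is unramified.
Compute (322/2539) via Euler: 322^((2539-1)/2) mod 2539 = 1, so (322/2539) = 1.
Legendre symbol 1 ⇒ 2539 is split.

2539 splits in O_K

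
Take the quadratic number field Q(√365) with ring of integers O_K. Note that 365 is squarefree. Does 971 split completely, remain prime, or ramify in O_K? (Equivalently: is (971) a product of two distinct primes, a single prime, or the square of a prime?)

365 mod 4 = 1, hence disc K = 365 and O_K = ℤ[(1+√365)/2].
971 ∤ 365, so 971 is unramified.
Legendre symbol by Euler's criterion: (365/971) ≡ 365^485 ≡ 970 (mod 971), i.e. (365/971) = -1.
(365/971) = -1, so 971 is inert.

p is inert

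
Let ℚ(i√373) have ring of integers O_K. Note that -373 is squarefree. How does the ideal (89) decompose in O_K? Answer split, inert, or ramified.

d = -373 ≡ 3 (mod 4), so O_K = ℤ[√-373] and disc(K) = 4d = -1492.
89 ∤ -1492, so 89 is unramified.
(-373/89) = 72^44 mod 89 = 1, giving Legendre symbol 1.
Legendre symbol 1 ⇒ 89 is split.

89 splits in O_K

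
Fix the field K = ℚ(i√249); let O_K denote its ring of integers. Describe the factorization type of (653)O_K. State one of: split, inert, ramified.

splits completely

Since -249 ≢ 1 mod 4, the ring of integers is ℤ[√-249] with discriminant 4·(-249) = -996.
disc(K) = -996 is not divisible by 653; 653 is unramified.
Euler's criterion: (-249)^326 mod 653 = 1. Thus (-249|653) = 1.
(-249/653) = 1, so 653 splits.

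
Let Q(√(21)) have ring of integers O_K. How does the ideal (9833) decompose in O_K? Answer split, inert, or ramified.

split — (9833) = 𝔭₁𝔭₂ with 𝔭₁ ≠ 𝔭₂

21 mod 4 = 1, hence disc K = 21 and O_K = ℤ[(1+√21)/2].
Since gcd(9833, 21) = 1 the prime 9833 does not ramify.
Euler's criterion: 21^4916 mod 9833 = 1. Thus (21|9833) = 1.
Legendre symbol 1 ⇒ 9833 is split.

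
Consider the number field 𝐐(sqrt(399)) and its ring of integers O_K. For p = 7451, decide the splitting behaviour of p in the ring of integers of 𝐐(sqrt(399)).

Since 399 ≢ 1 mod 4, the ring of integers is ℤ[√399] with discriminant 4·399 = 1596.
7451 ∤ 1596, so 7451 is unramified.
(399/7451) = 399^3725 mod 7451 = 1, giving Legendre symbol 1.
(399/7451) = 1, so 7451 splits.

split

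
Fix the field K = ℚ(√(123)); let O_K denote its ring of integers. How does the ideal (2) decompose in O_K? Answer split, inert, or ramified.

Since 123 ≢ 1 mod 4, the ring of integers is ℤ[√123] with discriminant 4·123 = 492.
disc(K) = 492 = 2·246, so p = 2 is ramified.

ramified — (2) = 𝔭²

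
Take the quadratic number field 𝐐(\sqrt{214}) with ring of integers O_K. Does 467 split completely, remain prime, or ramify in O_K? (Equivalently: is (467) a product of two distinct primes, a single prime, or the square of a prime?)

214 mod 4 = 2, hence disc K = 4·214 = 856 and O_K = ℤ[√214].
Since gcd(467, 856) = 1 the prime 467 does not ramify.
Euler's criterion: 214^233 mod 467 = 1. Thus (214|467) = 1.
d is a quadratic residue mod p, hence 467 splits in O_K.

p splits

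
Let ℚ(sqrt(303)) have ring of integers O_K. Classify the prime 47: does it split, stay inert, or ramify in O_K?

splits completely

Since 303 ≢ 1 mod 4, the ring of integers is ℤ[√303] with discriminant 4·303 = 1212.
47 ∤ 1212, so 47 is unramified.
Compute (303/47) via Euler: 21^((47-1)/2) mod 47 = 1, so (303/47) = 1.
(303/47) = 1, so 47 splits.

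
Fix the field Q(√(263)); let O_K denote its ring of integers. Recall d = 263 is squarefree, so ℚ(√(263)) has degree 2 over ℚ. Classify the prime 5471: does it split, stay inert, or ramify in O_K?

d = 263 ≡ 3 (mod 4), so O_K = ℤ[√263] and disc(K) = 4d = 1052.
5471 ∤ 1052, so 5471 is unramified.
Compute (263/5471) via Euler: 263^((5471-1)/2) mod 5471 = 1, so (263/5471) = 1.
Legendre symbol 1 ⇒ 5471 is split.

splits completely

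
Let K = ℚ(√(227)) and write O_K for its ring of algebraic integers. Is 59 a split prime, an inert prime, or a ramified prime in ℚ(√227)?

Since 227 ≢ 1 mod 4, the ring of integers is ℤ[√227] with discriminant 4·227 = 908.
Since gcd(59, 908) = 1 the prime 59 does not ramify.
Compute (227/59) via Euler: 50^((59-1)/2) mod 59 = 58, so (227/59) = -1.
Legendre symbol -1 ⇒ 59 is inert.

p is inert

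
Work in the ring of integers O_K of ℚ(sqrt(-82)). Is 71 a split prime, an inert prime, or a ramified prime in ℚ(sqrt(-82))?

-82 mod 4 = 2, hence disc K = 4·(-82) = -328 and O_K = ℤ[√-82].
Since gcd(71, -328) = 1 the prime 71 does not ramify.
Euler's criterion: (-82)^35 mod 71 = 1. Thus (-82|71) = 1.
d is a quadratic residue mod p, hence 71 splits in O_K.

71 splits in O_K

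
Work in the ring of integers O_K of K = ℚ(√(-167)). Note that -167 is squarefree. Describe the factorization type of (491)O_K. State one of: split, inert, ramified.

splits completely

d = -167 ≡ 1 (mod 4), so O_K = ℤ[(1+√-167)/2] and disc(K) = d = -167.
Since gcd(491, -167) = 1 the prime 491 does not ramify.
Legendre symbol by Euler's criterion: (-167/491) ≡ (-167)^245 ≡ 1 (mod 491), i.e. (-167/491) = 1.
d is a quadratic residue mod p, hence 491 splits in O_K.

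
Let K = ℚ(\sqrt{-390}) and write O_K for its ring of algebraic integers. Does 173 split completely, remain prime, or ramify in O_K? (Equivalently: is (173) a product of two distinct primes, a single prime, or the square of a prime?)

inert

-390 mod 4 = 2, hence disc K = 4·(-390) = -1560 and O_K = ℤ[√-390].
disc(K) = -1560 is not divisible by 173; 173 is unramified.
Compute (-390/173) via Euler: 129^((173-1)/2) mod 173 = 172, so (-390/173) = -1.
d is a non-residue mod p, hence 173 remains inert in O_K.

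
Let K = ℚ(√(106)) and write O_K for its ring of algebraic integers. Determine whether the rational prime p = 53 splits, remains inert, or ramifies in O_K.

106 mod 4 = 2, hence disc K = 4·106 = 424 and O_K = ℤ[√106].
disc(K) = 424 = 53·8, so p = 53 is ramified.

ramifies in O_K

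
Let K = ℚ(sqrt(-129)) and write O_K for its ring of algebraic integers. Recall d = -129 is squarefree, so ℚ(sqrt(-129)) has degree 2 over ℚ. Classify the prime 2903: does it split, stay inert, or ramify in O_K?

2903 remains inert

d = -129 ≡ 3 (mod 4), so O_K = ℤ[√-129] and disc(K) = 4d = -516.
Since gcd(2903, -516) = 1 the prime 2903 does not ramify.
Euler's criterion: (-129)^1451 mod 2903 = 2902. Thus (-129|2903) = -1.
(-129/2903) = -1, so 2903 is inert.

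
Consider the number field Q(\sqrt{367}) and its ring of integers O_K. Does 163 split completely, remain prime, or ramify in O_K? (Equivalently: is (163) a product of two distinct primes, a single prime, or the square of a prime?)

163 splits in O_K

Since 367 ≢ 1 mod 4, the ring of integers is ℤ[√367] with discriminant 4·367 = 1468.
Since gcd(163, 1468) = 1 the prime 163 does not ramify.
Legendre symbol by Euler's criterion: (367/163) ≡ 367^81 ≡ 1 (mod 163), i.e. (367/163) = 1.
d is a quadratic residue mod p, hence 163 splits in O_K.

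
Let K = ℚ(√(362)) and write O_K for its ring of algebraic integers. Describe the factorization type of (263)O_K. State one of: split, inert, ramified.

d = 362 ≡ 2 (mod 4), so O_K = ℤ[√362] and disc(K) = 4d = 1448.
disc(K) = 1448 is not divisible by 263; 263 is unramified.
(362/263) = 99^131 mod 263 = 1, giving Legendre symbol 1.
d is a quadratic residue mod p, hence 263 splits in O_K.

263 splits in O_K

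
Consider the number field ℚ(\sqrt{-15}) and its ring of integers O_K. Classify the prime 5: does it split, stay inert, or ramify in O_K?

ramified — (5) = 𝔭²

d = -15 ≡ 1 (mod 4), so O_K = ℤ[(1+√-15)/2] and disc(K) = d = -15.
Ramification test: 5 | -15. The prime 5 ramifies in K.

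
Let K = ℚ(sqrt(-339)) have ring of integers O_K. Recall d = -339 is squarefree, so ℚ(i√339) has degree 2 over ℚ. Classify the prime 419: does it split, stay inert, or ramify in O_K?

Since -339 ≡ 1 mod 4, the ring of integers is ℤ[(1+√-339)/2] with discriminant -339.
Since gcd(419, -339) = 1 the prime 419 does not ramify.
Euler's criterion: (-339)^209 mod 419 = 1. Thus (-339|419) = 1.
d is a quadratic residue mod p, hence 419 splits in O_K.

split — (419) = 𝔭₁𝔭₂ with 𝔭₁ ≠ 𝔭₂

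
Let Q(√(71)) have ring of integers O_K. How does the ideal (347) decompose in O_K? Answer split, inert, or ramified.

347 splits in O_K

Since 71 ≢ 1 mod 4, the ring of integers is ℤ[√71] with discriminant 4·71 = 284.
disc(K) = 284 is not divisible by 347; 347 is unramified.
Legendre symbol by Euler's criterion: (71/347) ≡ 71^173 ≡ 1 (mod 347), i.e. (71/347) = 1.
d is a quadratic residue mod p, hence 347 splits in O_K.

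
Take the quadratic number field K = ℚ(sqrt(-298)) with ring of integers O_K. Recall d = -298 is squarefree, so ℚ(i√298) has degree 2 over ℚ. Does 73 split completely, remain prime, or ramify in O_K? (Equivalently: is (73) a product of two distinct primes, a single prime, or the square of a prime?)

-298 mod 4 = 2, hence disc K = 4·(-298) = -1192 and O_K = ℤ[√-298].
73 ∤ -1192, so 73 is unramified.
Legendre symbol by Euler's criterion: (-298/73) ≡ (-298)^36 ≡ 1 (mod 73), i.e. (-298/73) = 1.
(-298/73) = 1, so 73 splits.

split — (73) = 𝔭₁𝔭₂ with 𝔭₁ ≠ 𝔭₂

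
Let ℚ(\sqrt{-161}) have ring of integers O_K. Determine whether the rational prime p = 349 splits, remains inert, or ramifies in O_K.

Since -161 ≢ 1 mod 4, the ring of integers is ℤ[√-161] with discriminant 4·(-161) = -644.
Since gcd(349, -644) = 1 the prime 349 does not ramify.
Compute (-161/349) via Euler: 188^((349-1)/2) mod 349 = 348, so (-161/349) = -1.
(-161/349) = -1, so 349 is inert.

inert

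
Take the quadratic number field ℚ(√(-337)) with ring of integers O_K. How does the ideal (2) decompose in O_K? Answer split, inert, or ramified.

-337 mod 4 = 3, hence disc K = 4·(-337) = -1348 and O_K = ℤ[√-337].
disc(K) = -1348 = 2·(-674), so p = 2 is ramified.

p ramifies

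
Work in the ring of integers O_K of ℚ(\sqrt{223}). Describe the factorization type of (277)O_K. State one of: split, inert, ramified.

d = 223 ≡ 3 (mod 4), so O_K = ℤ[√223] and disc(K) = 4d = 892.
277 ∤ 892, so 277 is unramified.
Legendre symbol by Euler's criterion: (223/277) ≡ 223^138 ≡ 276 (mod 277), i.e. (223/277) = -1.
d is a non-residue mod p, hence 277 remains inert in O_K.

inert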